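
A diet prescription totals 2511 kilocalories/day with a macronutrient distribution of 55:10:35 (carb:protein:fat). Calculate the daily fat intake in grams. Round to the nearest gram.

Fat energy = 35% × 2511 = 878.85 kcal.
At 9 kcal/g: 878.85 ÷ 9 = 97.65 g.

98 g/day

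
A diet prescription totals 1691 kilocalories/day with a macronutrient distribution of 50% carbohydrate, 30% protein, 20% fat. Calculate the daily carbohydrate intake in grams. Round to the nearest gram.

211 g/day

Carbohydrate energy = 50% × 1691 = 845.5 kcal.
At 4 kcal/g: 845.5 ÷ 4 = 211.375 g.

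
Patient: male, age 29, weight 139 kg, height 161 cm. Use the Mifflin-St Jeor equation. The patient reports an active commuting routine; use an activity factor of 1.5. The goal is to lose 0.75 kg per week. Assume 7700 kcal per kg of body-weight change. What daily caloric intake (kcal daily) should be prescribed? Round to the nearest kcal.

2559 kcal daily

Mifflin-St Jeor (male): BMR = 10(139) + 6.25(161) − 5(29) + 5 = 1390 + 1006.25 − 145 + 5 = 2256.25 kcal/day.
TEE = 2256.25 × 1.5 = 3384.375 kcal/day.
Required daily deficit = 0.75 × 7700 ÷ 7 = 825 kcal/day.
Target intake = 3384.375 − 825 = 2559.375 kcal/day.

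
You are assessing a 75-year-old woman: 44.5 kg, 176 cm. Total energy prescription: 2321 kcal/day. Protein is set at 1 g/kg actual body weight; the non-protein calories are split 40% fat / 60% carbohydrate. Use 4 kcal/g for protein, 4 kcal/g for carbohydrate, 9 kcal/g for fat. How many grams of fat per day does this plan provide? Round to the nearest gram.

95 g/day

Protein = 1 × 44.5 = 44.5 g → 44.5 × 4 = 178 kcal.
Non-protein calories = 2321 − 178 = 2143 kcal.
Fat: 40% × 2143 = 857.2 kcal; carbohydrate: 1285.8 kcal.
Fat: 857.2 kcal ÷ 9 kcal/g = 95.2444 g.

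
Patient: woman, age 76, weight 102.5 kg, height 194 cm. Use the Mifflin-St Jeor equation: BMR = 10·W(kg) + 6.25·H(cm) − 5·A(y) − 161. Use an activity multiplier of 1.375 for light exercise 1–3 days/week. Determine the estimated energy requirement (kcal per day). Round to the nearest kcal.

2333 kcal per day

Mifflin-St Jeor (female): BMR = 10(102.5) + 6.25(194) − 5(76) − 161 = 1025 + 1212.5 − 380 − 161 = 1696.5 kcal/day.
TEE = BMR × activity factor = 1696.5 × 1.375 = 2332.6875 kcal/day.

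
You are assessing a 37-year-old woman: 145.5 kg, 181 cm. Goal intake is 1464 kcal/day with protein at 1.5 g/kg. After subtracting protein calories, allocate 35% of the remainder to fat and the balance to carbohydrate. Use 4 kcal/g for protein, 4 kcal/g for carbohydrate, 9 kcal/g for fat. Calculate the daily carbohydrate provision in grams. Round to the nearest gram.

96 g/day

Protein = 1.5 × 145.5 = 218.25 g → 218.25 × 4 = 873 kcal.
Non-protein calories = 1464 − 873 = 591 kcal.
Fat: 35% × 591 = 206.85 kcal; carbohydrate: 384.15 kcal.
Carbohydrate: 384.15 kcal ÷ 4 kcal/g = 96.0375 g.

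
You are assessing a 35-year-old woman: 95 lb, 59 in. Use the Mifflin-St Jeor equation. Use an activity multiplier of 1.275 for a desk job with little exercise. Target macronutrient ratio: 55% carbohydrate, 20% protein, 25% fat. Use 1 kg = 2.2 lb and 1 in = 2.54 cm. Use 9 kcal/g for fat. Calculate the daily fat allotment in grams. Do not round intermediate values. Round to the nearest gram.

Convert to metric: weight = 95 ÷ 2.2 = 43.1818 kg; height = 59 × 2.54 = 149.86 cm.
Mifflin-St Jeor (female): BMR = 10(43.1818) + 6.25(149.86) − 5(35) − 161 = 431.8182 + 936.625 − 175 − 161 = 1032.4432 kcal/day.
TEE = 1032.4432 × 1.275 = 1316.3651 kcal/day.
Fat energy = 25% × 1316.3651 = 329.0913 kcal.
Fat = 329.0913 ÷ 9 kcal/g = 36.5657 g.

37 g/day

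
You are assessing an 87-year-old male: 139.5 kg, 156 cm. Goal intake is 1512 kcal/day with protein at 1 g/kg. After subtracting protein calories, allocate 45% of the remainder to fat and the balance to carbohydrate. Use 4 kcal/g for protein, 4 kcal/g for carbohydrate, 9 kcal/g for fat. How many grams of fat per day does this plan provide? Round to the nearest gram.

48 g/day

Protein = 1 × 139.5 = 139.5 g → 139.5 × 4 = 558 kcal.
Non-protein calories = 1512 − 558 = 954 kcal.
Fat: 45% × 954 = 429.3 kcal; carbohydrate: 524.7 kcal.
Fat: 429.3 kcal ÷ 9 kcal/g = 47.7 g.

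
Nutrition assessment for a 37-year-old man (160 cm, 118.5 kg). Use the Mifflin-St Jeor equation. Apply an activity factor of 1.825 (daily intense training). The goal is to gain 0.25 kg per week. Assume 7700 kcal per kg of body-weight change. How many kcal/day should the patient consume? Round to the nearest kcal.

Mifflin-St Jeor (male): BMR = 10(118.5) + 6.25(160) − 5(37) + 5 = 1185 + 1000 − 185 + 5 = 2005 kcal/day.
TEE = 2005 × 1.825 = 3659.125 kcal/day.
Required daily surplus = 0.25 × 7700 ÷ 7 = 275 kcal/day.
Target intake = 3659.125 + 275 = 3934.125 kcal/day.

3934 kcal/day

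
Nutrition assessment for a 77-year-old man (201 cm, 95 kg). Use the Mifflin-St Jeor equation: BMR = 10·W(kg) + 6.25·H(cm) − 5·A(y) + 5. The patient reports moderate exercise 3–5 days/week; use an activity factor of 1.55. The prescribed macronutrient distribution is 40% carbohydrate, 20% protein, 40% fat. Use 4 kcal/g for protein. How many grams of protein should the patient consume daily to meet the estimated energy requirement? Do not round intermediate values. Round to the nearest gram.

142 g/day

Mifflin-St Jeor (male): BMR = 10(95) + 6.25(201) − 5(77) + 5 = 950 + 1256.25 − 385 + 5 = 1826.25 kcal/day.
TEE = 1826.25 × 1.55 = 2830.6875 kcal/day.
Protein energy = 20% × 2830.6875 = 566.1375 kcal.
Protein = 566.1375 ÷ 4 kcal/g = 141.5344 g.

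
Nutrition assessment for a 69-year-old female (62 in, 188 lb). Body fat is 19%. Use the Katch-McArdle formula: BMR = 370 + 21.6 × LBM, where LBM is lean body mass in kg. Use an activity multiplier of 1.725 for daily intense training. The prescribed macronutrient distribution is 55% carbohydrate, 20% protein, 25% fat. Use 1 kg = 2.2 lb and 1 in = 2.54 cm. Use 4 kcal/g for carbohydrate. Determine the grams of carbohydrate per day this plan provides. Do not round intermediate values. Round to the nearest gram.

Convert to metric: weight = 188 ÷ 2.2 = 85.4545 kg; height = 62 × 2.54 = 157.48 cm.
LBM = 85.4545 × (1 − 0.19) = 69.2182 kg. Katch-McArdle: BMR = 370 + 21.6 × 69.2182 = 1865.1127 kcal/day.
TEE = 1865.1127 × 1.725 = 3217.3195 kcal/day.
Carbohydrate energy = 55% × 3217.3195 = 1769.5257 kcal.
Carbohydrate = 1769.5257 ÷ 4 kcal/g = 442.3814 g.

442 g/day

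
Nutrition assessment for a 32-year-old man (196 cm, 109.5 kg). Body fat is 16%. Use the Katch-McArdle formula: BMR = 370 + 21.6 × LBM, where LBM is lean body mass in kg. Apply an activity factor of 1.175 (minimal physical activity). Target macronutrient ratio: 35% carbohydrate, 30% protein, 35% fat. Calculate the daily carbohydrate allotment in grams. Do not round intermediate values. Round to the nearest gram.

242 g/day

LBM = 109.5 × (1 − 0.16) = 91.98 kg. Katch-McArdle: BMR = 370 + 21.6 × 91.98 = 2356.768 kcal/day.
TEE = 2356.768 × 1.175 = 2769.2024 kcal/day.
Carbohydrate energy = 35% × 2769.2024 = 969.2208 kcal.
Carbohydrate = 969.2208 ÷ 4 kcal/g = 242.3052 g.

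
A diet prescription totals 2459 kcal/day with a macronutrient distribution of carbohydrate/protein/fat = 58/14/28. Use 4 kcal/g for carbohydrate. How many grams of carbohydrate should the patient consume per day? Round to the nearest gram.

357 g/day

Carbohydrate energy = 58% × 2459 = 1426.22 kcal.
At 4 kcal/g: 1426.22 ÷ 4 = 356.555 g.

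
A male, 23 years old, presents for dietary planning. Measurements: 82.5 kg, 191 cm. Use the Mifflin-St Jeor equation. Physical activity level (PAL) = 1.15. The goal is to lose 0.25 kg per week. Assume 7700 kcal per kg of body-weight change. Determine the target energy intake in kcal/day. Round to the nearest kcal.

Mifflin-St Jeor (male): BMR = 10(82.5) + 6.25(191) − 5(23) + 5 = 825 + 1193.75 − 115 + 5 = 1908.75 kcal/day.
TEE = 1908.75 × 1.15 = 2195.0625 kcal/day.
Required daily deficit = 0.25 × 7700 ÷ 7 = 275 kcal/day.
Target intake = 2195.0625 − 275 = 1920.0625 kcal/day.

1920 kcal/day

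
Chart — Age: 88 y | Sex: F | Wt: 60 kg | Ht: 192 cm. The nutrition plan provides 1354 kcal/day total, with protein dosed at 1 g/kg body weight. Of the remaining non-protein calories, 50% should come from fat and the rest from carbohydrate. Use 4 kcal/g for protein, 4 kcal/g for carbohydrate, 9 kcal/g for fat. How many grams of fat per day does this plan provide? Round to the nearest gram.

Protein = 1 × 60 = 60 g → 60 × 4 = 240 kcal.
Non-protein calories = 1354 − 240 = 1114 kcal.
Fat: 50% × 1114 = 557 kcal; carbohydrate: 557 kcal.
Fat: 557 kcal ÷ 9 kcal/g = 61.8889 g.

62 g/day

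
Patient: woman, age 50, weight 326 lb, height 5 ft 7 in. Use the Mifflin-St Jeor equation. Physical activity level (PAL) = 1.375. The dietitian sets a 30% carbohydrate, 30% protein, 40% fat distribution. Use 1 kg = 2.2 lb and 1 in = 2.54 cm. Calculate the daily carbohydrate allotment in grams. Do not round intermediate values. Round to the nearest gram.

220 g/day

Convert to metric: weight = 326 ÷ 2.2 = 148.1818 kg; height = (5×12 + 7) × 2.54 = 67 × 2.54 = 170.18 cm.
Mifflin-St Jeor (female): BMR = 10(148.1818) + 6.25(170.18) − 5(50) − 161 = 1481.8182 + 1063.625 − 250 − 161 = 2134.4432 kcal/day.
TEE = 2134.4432 × 1.375 = 2934.8594 kcal/day.
Carbohydrate energy = 30% × 2934.8594 = 880.4578 kcal.
Carbohydrate = 880.4578 ÷ 4 kcal/g = 220.1145 g.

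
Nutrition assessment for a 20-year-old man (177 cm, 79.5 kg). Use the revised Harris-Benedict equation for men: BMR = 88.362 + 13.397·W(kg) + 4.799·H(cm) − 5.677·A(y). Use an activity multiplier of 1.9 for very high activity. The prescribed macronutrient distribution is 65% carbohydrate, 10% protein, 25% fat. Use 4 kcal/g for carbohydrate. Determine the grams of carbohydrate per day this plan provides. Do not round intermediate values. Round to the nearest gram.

583 g/day

Harris-Benedict: BMR = 88.362 + 13.397(79.5) + 4.799(177) − 5.677(20) = 1889.3065 kcal/day.
TEE = 1889.3065 × 1.9 = 3589.6824 kcal/day.
Carbohydrate energy = 65% × 3589.6824 = 2333.2935 kcal.
Carbohydrate = 2333.2935 ÷ 4 kcal/g = 583.3234 g.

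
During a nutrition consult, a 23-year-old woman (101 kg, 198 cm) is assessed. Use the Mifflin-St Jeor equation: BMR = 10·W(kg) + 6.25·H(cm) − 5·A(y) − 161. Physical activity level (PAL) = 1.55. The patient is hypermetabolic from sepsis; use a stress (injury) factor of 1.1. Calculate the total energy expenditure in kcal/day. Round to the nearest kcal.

3361 kcal/day

Mifflin-St Jeor (female): BMR = 10(101) + 6.25(198) − 5(23) − 161 = 1010 + 1237.5 − 115 − 161 = 1971.5 kcal/day.
TEE = BMR × activity factor = 1971.5 × 1.55 = 3055.825 kcal/day.
Apply stress factor: 3055.825 × 1.1 = 3361.4075 kcal/day.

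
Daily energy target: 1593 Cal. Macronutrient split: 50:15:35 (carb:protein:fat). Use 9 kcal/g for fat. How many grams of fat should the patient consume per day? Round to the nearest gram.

Fat energy = 35% × 1593 = 557.55 kcal.
At 9 kcal/g: 557.55 ÷ 9 = 61.95 g.

62 g/day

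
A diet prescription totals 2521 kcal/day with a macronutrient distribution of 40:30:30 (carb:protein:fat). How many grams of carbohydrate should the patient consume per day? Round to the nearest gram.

252 g/day

Carbohydrate energy = 40% × 2521 = 1008.4 kcal.
At 4 kcal/g: 1008.4 ÷ 4 = 252.1 g.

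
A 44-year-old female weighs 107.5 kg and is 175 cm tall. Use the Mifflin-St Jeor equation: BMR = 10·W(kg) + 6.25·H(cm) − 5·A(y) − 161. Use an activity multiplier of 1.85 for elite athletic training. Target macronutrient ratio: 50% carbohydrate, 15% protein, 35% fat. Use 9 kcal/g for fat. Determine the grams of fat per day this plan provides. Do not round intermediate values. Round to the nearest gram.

Mifflin-St Jeor (female): BMR = 10(107.5) + 6.25(175) − 5(44) − 161 = 1075 + 1093.75 − 220 − 161 = 1787.75 kcal/day.
TEE = 1787.75 × 1.85 = 3307.3375 kcal/day.
Fat energy = 35% × 3307.3375 = 1157.5681 kcal.
Fat = 1157.5681 ÷ 9 kcal/g = 128.6187 g.

129 g/day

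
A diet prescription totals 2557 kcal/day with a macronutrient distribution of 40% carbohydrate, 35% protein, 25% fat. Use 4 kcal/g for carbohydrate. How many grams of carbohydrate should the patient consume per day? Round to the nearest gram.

256 g/day

Carbohydrate energy = 40% × 2557 = 1022.8 kcal.
At 4 kcal/g: 1022.8 ÷ 4 = 255.7 g.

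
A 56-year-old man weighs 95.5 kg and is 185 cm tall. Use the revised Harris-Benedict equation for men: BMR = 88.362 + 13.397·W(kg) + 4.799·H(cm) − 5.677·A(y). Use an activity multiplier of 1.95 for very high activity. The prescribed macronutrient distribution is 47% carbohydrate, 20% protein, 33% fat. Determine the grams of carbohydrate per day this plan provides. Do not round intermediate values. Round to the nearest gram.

Harris-Benedict: BMR = 88.362 + 13.397(95.5) + 4.799(185) − 5.677(56) = 1937.6785 kcal/day.
TEE = 1937.6785 × 1.95 = 3778.4731 kcal/day.
Carbohydrate energy = 47% × 3778.4731 = 1775.8823 kcal.
Carbohydrate = 1775.8823 ÷ 4 kcal/g = 443.9706 g.

444 g/day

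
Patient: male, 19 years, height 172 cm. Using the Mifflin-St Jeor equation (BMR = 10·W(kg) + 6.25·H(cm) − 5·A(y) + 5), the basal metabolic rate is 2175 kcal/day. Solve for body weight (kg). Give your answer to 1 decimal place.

2175 = 10·W + 6.25(172) − 5(19) + 5
10·W = 2175 − 985 = 1190, so W = 119 kg.

119.0 kg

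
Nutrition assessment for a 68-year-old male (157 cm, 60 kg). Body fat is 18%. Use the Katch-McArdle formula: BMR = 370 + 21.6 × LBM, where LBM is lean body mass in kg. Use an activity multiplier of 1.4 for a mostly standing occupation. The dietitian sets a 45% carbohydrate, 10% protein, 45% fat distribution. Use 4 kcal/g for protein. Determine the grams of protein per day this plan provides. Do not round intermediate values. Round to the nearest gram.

LBM = 60 × (1 − 0.18) = 49.2 kg. Katch-McArdle: BMR = 370 + 21.6 × 49.2 = 1432.72 kcal/day.
TEE = 1432.72 × 1.4 = 2005.808 kcal/day.
Protein energy = 10% × 2005.808 = 200.5808 kcal.
Protein = 200.5808 ÷ 4 kcal/g = 50.1452 g.

50 g/day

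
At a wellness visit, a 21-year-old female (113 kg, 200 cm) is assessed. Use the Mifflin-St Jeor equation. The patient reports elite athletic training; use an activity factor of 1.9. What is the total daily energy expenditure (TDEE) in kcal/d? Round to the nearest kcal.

Mifflin-St Jeor (female): BMR = 10(113) + 6.25(200) − 5(21) − 161 = 1130 + 1250 − 105 − 161 = 2114 kcal/day.
TEE = BMR × activity factor = 2114 × 1.9 = 4016.6 kcal/day.

4017 kcal/d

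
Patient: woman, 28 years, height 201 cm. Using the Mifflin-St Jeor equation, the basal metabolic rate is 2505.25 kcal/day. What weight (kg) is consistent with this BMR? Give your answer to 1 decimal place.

2505.25 = 10·W + 6.25(201) − 5(28) − 161
10·W = 2505.25 − 955.25 = 1550, so W = 155 kg.

155.0 kg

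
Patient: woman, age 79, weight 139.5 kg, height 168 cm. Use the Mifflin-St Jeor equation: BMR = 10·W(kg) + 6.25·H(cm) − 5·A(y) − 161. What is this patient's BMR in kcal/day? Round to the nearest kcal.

1889 kcal/day

Mifflin-St Jeor (female): BMR = 10(139.5) + 6.25(168) − 5(79) − 161 = 1395 + 1050 − 395 − 161 = 1889 kcal/day.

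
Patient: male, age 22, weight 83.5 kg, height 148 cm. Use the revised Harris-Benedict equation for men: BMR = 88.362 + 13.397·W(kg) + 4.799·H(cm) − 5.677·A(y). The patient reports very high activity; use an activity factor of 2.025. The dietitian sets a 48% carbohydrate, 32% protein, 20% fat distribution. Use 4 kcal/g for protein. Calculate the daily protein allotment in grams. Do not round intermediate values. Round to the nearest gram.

290 g/day

Harris-Benedict: BMR = 88.362 + 13.397(83.5) + 4.799(148) − 5.677(22) = 1792.3695 kcal/day.
TEE = 1792.3695 × 2.025 = 3629.5482 kcal/day.
Protein energy = 32% × 3629.5482 = 1161.4554 kcal.
Protein = 1161.4554 ÷ 4 kcal/g = 290.3639 g.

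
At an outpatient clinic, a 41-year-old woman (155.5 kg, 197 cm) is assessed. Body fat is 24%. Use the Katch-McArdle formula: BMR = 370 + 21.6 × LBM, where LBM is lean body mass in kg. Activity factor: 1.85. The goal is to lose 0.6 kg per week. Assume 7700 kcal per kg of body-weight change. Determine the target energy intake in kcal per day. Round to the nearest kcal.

4747 kcal per day

LBM = 155.5 × (1 − 0.24) = 118.18 kg. Katch-McArdle: BMR = 370 + 21.6 × 118.18 = 2922.688 kcal/day.
TEE = 2922.688 × 1.85 = 5406.9728 kcal/day.
Required daily deficit = 0.6 × 7700 ÷ 7 = 660 kcal/day.
Target intake = 5406.9728 − 660 = 4746.9728 kcal/day.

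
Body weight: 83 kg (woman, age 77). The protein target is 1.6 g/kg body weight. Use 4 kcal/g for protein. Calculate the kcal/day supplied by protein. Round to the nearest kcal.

531 kcal/day

Protein = 1.6 g/kg × 83 kg = 132.8 g/day.
Protein energy = 132.8 g × 4 kcal/g = 531.2 kcal/day.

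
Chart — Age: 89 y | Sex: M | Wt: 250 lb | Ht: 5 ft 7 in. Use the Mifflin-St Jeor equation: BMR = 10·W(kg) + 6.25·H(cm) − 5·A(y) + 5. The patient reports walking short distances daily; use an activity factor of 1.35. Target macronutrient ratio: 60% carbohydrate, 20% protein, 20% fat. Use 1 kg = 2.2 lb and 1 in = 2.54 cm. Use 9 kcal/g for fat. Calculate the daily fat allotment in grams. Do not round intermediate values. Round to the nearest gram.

53 g/day

Convert to metric: weight = 250 ÷ 2.2 = 113.6364 kg; height = (5×12 + 7) × 2.54 = 67 × 2.54 = 170.18 cm.
Mifflin-St Jeor (male): BMR = 10(113.6364) + 6.25(170.18) − 5(89) + 5 = 1136.3636 + 1063.625 − 445 + 5 = 1759.9886 kcal/day.
TEE = 1759.9886 × 1.35 = 2375.9847 kcal/day.
Fat energy = 20% × 2375.9847 = 475.1969 kcal.
Fat = 475.1969 ÷ 9 kcal/g = 52.7997 g.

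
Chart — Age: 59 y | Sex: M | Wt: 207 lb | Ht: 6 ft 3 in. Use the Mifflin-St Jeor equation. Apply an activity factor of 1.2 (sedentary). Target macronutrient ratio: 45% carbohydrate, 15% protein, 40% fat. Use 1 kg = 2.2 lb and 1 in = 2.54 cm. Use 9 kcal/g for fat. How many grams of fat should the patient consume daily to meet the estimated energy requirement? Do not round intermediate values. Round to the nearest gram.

Convert to metric: weight = 207 ÷ 2.2 = 94.0909 kg; height = (6×12 + 3) × 2.54 = 75 × 2.54 = 190.5 cm.
Mifflin-St Jeor (male): BMR = 10(94.0909) + 6.25(190.5) − 5(59) + 5 = 940.9091 + 1190.625 − 295 + 5 = 1841.5341 kcal/day.
TEE = 1841.5341 × 1.2 = 2209.8409 kcal/day.
Fat energy = 40% × 2209.8409 = 883.9364 kcal.
Fat = 883.9364 ÷ 9 kcal/g = 98.2152 g.

98 g/day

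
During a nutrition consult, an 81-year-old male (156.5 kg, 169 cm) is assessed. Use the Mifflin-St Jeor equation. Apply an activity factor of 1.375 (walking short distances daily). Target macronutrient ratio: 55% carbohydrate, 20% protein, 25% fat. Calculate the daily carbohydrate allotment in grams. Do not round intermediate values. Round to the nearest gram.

420 g/day

Mifflin-St Jeor (male): BMR = 10(156.5) + 6.25(169) − 5(81) + 5 = 1565 + 1056.25 − 405 + 5 = 2221.25 kcal/day.
TEE = 2221.25 × 1.375 = 3054.2188 kcal/day.
Carbohydrate energy = 55% × 3054.2188 = 1679.8203 kcal.
Carbohydrate = 1679.8203 ÷ 4 kcal/g = 419.9551 g.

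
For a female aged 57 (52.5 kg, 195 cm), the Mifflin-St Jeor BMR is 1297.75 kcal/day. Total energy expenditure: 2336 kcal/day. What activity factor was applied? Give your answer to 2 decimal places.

Activity factor = TEE ÷ BMR = 2336 ÷ 1297.75 = 1.8.

1.80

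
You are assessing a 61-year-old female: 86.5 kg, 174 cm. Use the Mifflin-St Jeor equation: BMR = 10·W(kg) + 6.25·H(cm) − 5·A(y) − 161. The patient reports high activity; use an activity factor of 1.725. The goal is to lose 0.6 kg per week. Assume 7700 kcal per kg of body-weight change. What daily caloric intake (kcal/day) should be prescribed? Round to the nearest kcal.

Mifflin-St Jeor (female): BMR = 10(86.5) + 6.25(174) − 5(61) − 161 = 865 + 1087.5 − 305 − 161 = 1486.5 kcal/day.
TEE = 1486.5 × 1.725 = 2564.2125 kcal/day.
Required daily deficit = 0.6 × 7700 ÷ 7 = 660 kcal/day.
Target intake = 2564.2125 − 660 = 1904.2125 kcal/day.

1904 kcal/day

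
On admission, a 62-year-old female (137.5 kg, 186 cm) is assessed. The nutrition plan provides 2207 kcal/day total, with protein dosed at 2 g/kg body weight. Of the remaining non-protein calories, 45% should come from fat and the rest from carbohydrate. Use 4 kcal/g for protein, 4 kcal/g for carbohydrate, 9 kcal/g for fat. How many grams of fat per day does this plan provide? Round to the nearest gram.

55 g/day

Protein = 2 × 137.5 = 275 g → 275 × 4 = 1100 kcal.
Non-protein calories = 2207 − 1100 = 1107 kcal.
Fat: 45% × 1107 = 498.15 kcal; carbohydrate: 608.85 kcal.
Fat: 498.15 kcal ÷ 9 kcal/g = 55.35 g.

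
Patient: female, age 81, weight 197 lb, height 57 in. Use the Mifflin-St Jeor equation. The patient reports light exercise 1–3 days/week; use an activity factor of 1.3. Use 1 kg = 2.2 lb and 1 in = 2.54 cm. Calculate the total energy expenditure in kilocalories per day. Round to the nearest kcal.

Convert to metric: weight = 197 ÷ 2.2 = 89.5455 kg; height = 57 × 2.54 = 144.78 cm.
Mifflin-St Jeor (female): BMR = 10(89.5455) + 6.25(144.78) − 5(81) − 161 = 895.4545 + 904.875 − 405 − 161 = 1234.3295 kcal/day.
TEE = BMR × activity factor = 1234.3295 × 1.3 = 1604.6284 kcal/day.

1605 kilocalories per day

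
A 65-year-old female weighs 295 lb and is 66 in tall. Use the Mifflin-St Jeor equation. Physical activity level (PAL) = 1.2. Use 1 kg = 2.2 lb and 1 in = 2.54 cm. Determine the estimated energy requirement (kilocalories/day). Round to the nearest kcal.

Convert to metric: weight = 295 ÷ 2.2 = 134.0909 kg; height = 66 × 2.54 = 167.64 cm.
Mifflin-St Jeor (female): BMR = 10(134.0909) + 6.25(167.64) − 5(65) − 161 = 1340.9091 + 1047.75 − 325 − 161 = 1902.6591 kcal/day.
TEE = BMR × activity factor = 1902.6591 × 1.2 = 2283.1909 kcal/day.

2283 kilocalories/day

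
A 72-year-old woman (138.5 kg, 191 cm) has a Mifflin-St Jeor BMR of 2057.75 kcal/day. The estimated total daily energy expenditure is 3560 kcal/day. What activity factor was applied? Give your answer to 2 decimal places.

1.73

Activity factor = TEE ÷ BMR = 3560 ÷ 2057.75 = 1.73.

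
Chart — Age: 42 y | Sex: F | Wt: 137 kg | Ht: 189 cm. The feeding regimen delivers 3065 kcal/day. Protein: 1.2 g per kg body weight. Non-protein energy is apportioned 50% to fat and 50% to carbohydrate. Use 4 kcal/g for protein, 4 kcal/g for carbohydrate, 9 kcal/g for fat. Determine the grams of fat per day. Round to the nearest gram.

134 g/day

Protein = 1.2 × 137 = 164.4 g → 164.4 × 4 = 657.6 kcal.
Non-protein calories = 3065 − 657.6 = 2407.4 kcal.
Fat: 50% × 2407.4 = 1203.7 kcal; carbohydrate: 1203.7 kcal.
Fat: 1203.7 kcal ÷ 9 kcal/g = 133.7444 g.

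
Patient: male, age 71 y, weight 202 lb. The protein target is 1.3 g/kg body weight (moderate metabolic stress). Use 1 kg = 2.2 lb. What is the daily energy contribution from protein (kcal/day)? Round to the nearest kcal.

477 kcal/day

Weight in kg = 202 ÷ 2.2 = 91.8182 kg.
Protein = 1.3 g/kg × 91.8182 kg = 119.3636 g/day.
Protein energy = 119.3636 g × 4 kcal/g = 477.4545 kcal/day.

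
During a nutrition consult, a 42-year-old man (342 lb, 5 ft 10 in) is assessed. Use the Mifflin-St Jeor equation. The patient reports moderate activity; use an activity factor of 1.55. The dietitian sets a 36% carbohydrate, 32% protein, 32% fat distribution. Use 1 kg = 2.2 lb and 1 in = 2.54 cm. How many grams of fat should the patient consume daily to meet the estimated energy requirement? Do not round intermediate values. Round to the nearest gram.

136 g/day

Convert to metric: weight = 342 ÷ 2.2 = 155.4545 kg; height = (5×12 + 10) × 2.54 = 70 × 2.54 = 177.8 cm.
Mifflin-St Jeor (male): BMR = 10(155.4545) + 6.25(177.8) − 5(42) + 5 = 1554.5455 + 1111.25 − 210 + 5 = 2460.7955 kcal/day.
TEE = 2460.7955 × 1.55 = 3814.233 kcal/day.
Fat energy = 32% × 3814.233 = 1220.5545 kcal.
Fat = 1220.5545 ÷ 9 kcal/g = 135.6172 g.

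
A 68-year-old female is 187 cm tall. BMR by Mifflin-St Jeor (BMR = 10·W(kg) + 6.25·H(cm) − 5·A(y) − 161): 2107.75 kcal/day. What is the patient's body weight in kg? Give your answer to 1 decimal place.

2107.75 = 10·W + 6.25(187) − 5(68) − 161
10·W = 2107.75 − 667.75 = 1440, so W = 144 kg.

144.0 kg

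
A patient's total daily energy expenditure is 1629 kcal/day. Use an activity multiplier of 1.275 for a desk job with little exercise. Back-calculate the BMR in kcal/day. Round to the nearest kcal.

BMR = TEE ÷ activity factor = 1629 ÷ 1.275 = 1277.6471 kcal/day.

1278 kcal/day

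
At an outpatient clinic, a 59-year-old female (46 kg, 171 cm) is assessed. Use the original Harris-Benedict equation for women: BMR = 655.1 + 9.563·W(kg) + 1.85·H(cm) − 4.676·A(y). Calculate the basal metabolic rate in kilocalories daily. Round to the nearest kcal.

1135 kilocalories daily

Harris-Benedict: BMR = 655.1 + 9.563(46) + 1.85(171) − 4.676(59) = 1135.464 kcal/day.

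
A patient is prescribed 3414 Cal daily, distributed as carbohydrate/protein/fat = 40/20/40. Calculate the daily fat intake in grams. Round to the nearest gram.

Fat energy = 40% × 3414 = 1365.6 kcal.
At 9 kcal/g: 1365.6 ÷ 9 = 151.7333 g.

152 g/day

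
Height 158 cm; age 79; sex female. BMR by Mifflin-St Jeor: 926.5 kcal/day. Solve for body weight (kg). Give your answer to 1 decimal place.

49.5 kg

926.5 = 10·W + 6.25(158) − 5(79) − 161
10·W = 926.5 − 431.5 = 495, so W = 49.5 kg.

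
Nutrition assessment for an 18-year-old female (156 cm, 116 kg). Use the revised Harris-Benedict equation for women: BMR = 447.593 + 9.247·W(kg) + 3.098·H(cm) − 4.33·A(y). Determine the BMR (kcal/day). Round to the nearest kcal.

1926 kcal/day

Harris-Benedict: BMR = 447.593 + 9.247(116) + 3.098(156) − 4.33(18) = 1925.593 kcal/day.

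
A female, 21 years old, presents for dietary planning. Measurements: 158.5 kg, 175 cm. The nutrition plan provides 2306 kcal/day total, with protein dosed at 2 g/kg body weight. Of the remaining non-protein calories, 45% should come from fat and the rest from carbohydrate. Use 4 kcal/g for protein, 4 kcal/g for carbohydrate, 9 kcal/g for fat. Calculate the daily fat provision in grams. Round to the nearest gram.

Protein = 2 × 158.5 = 317 g → 317 × 4 = 1268 kcal.
Non-protein calories = 2306 − 1268 = 1038 kcal.
Fat: 45% × 1038 = 467.1 kcal; carbohydrate: 570.9 kcal.
Fat: 467.1 kcal ÷ 9 kcal/g = 51.9 g.

52 g/day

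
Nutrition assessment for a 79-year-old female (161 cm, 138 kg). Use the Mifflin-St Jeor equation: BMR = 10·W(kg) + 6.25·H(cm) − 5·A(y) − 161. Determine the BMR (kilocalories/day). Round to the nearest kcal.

Mifflin-St Jeor (female): BMR = 10(138) + 6.25(161) − 5(79) − 161 = 1380 + 1006.25 − 395 − 161 = 1830.25 kcal/day.

1830 kilocalories/day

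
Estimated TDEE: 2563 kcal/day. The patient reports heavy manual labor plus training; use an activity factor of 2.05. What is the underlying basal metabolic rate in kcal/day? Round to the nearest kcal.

1250 kcal/day

BMR = TEE ÷ activity factor = 2563 ÷ 2.05 = 1250.2439 kcal/day.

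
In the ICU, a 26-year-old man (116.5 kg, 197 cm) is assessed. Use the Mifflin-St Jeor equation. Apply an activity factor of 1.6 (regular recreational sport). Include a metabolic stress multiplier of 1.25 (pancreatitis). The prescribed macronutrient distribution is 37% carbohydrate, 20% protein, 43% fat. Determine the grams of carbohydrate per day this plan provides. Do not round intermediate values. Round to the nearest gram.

Mifflin-St Jeor (male): BMR = 10(116.5) + 6.25(197) − 5(26) + 5 = 1165 + 1231.25 − 130 + 5 = 2271.25 kcal/day.
TEE = 2271.25 × 1.6 = 3634 kcal/day.
With stress factor 1.25: 3634 × 1.25 = 4542.5 kcal/day.
Carbohydrate energy = 37% × 4542.5 = 1680.725 kcal.
Carbohydrate = 1680.725 ÷ 4 kcal/g = 420.1813 g.

420 g/day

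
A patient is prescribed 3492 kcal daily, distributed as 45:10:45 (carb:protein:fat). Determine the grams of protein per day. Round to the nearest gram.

87 g/day

Protein energy = 10% × 3492 = 349.2 kcal.
At 4 kcal/g: 349.2 ÷ 4 = 87.3 g.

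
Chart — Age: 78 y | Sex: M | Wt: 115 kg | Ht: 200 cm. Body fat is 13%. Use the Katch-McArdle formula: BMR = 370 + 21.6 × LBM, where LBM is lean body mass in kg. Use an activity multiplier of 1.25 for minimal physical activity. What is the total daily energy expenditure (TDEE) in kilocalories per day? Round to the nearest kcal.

3164 kilocalories per day

LBM = 115 × (1 − 0.13) = 100.05 kg. Katch-McArdle: BMR = 370 + 21.6 × 100.05 = 2531.08 kcal/day.
TEE = BMR × activity factor = 2531.08 × 1.25 = 3163.85 kcal/day.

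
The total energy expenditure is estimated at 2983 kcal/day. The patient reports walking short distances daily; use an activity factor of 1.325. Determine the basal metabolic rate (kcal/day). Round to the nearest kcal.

BMR = TEE ÷ activity factor = 2983 ÷ 1.325 = 2251.3208 kcal/day.

2251 kcal/day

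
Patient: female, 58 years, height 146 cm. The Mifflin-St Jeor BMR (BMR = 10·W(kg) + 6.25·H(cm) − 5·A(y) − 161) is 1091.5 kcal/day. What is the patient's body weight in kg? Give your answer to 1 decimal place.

63.0 kg

1091.5 = 10·W + 6.25(146) − 5(58) − 161
10·W = 1091.5 − 461.5 = 630, so W = 63 kg.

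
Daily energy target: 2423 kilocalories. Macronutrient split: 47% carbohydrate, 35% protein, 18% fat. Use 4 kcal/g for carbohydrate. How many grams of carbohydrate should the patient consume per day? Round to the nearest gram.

285 g/day

Carbohydrate energy = 47% × 2423 = 1138.81 kcal.
At 4 kcal/g: 1138.81 ÷ 4 = 284.7025 g.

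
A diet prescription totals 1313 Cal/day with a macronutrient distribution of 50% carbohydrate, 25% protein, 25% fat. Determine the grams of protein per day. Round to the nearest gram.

Protein energy = 25% × 1313 = 328.25 kcal.
At 4 kcal/g: 328.25 ÷ 4 = 82.0625 g.

82 g/day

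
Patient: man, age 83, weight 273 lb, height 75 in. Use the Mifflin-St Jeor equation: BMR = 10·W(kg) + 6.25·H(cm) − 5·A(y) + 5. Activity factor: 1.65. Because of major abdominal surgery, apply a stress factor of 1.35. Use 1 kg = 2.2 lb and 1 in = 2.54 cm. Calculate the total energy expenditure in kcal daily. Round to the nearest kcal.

Convert to metric: weight = 273 ÷ 2.2 = 124.0909 kg; height = 75 × 2.54 = 190.5 cm.
Mifflin-St Jeor (male): BMR = 10(124.0909) + 6.25(190.5) − 5(83) + 5 = 1240.9091 + 1190.625 − 415 + 5 = 2021.5341 kcal/day.
TEE = BMR × activity factor = 2021.5341 × 1.65 = 3335.5313 kcal/day.
Apply stress factor: 3335.5313 × 1.35 = 4502.9672 kcal/day.

4503 kcal daily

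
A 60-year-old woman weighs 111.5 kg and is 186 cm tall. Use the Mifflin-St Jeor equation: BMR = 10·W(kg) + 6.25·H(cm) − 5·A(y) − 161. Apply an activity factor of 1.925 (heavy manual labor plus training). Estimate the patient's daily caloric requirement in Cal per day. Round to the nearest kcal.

Mifflin-St Jeor (female): BMR = 10(111.5) + 6.25(186) − 5(60) − 161 = 1115 + 1162.5 − 300 − 161 = 1816.5 kcal/day.
TEE = BMR × activity factor = 1816.5 × 1.925 = 3496.7625 kcal/day.

3497 Cal per day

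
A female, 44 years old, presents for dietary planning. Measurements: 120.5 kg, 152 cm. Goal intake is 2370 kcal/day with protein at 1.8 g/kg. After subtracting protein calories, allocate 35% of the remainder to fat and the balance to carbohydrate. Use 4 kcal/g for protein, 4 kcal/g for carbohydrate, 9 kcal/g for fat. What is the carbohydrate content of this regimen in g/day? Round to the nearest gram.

244 g/day

Protein = 1.8 × 120.5 = 216.9 g → 216.9 × 4 = 867.6 kcal.
Non-protein calories = 2370 − 867.6 = 1502.4 kcal.
Fat: 35% × 1502.4 = 525.84 kcal; carbohydrate: 976.56 kcal.
Carbohydrate: 976.56 kcal ÷ 4 kcal/g = 244.14 g.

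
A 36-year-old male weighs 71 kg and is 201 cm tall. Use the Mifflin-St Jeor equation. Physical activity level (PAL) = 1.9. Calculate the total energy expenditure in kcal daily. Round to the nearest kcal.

Mifflin-St Jeor (male): BMR = 10(71) + 6.25(201) − 5(36) + 5 = 710 + 1256.25 − 180 + 5 = 1791.25 kcal/day.
TEE = BMR × activity factor = 1791.25 × 1.9 = 3403.375 kcal/day.

3403 kcal daily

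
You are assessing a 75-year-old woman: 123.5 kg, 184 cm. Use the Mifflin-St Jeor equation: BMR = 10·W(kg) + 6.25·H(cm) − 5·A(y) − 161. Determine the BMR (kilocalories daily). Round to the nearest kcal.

1849 kilocalories daily

Mifflin-St Jeor (female): BMR = 10(123.5) + 6.25(184) − 5(75) − 161 = 1235 + 1150 − 375 − 161 = 1849 kcal/day.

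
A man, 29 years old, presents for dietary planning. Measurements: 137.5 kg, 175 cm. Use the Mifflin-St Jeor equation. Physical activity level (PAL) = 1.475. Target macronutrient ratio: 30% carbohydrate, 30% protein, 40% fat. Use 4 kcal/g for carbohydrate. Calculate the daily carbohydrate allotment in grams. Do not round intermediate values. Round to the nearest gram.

Mifflin-St Jeor (male): BMR = 10(137.5) + 6.25(175) − 5(29) + 5 = 1375 + 1093.75 − 145 + 5 = 2328.75 kcal/day.
TEE = 2328.75 × 1.475 = 3434.9063 kcal/day.
Carbohydrate energy = 30% × 3434.9063 = 1030.4719 kcal.
Carbohydrate = 1030.4719 ÷ 4 kcal/g = 257.618 g.

258 g/day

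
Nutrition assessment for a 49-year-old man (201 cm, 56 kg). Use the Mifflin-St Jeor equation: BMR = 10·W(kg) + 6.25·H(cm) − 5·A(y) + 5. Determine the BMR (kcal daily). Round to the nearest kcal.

1576 kcal daily

Mifflin-St Jeor (male): BMR = 10(56) + 6.25(201) − 5(49) + 5 = 560 + 1256.25 − 245 + 5 = 1576.25 kcal/day.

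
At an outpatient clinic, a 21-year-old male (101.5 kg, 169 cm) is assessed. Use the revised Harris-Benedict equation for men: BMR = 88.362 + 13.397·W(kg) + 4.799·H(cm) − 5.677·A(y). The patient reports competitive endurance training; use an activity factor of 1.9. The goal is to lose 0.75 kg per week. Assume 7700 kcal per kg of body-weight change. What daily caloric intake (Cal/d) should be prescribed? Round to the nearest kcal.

Harris-Benedict: BMR = 88.362 + 13.397(101.5) + 4.799(169) − 5.677(21) = 2139.9715 kcal/day.
TEE = 2139.9715 × 1.9 = 4065.9459 kcal/day.
Required daily deficit = 0.75 × 7700 ÷ 7 = 825 kcal/day.
Target intake = 4065.9459 − 825 = 3240.9459 kcal/day.

3241 Cal/d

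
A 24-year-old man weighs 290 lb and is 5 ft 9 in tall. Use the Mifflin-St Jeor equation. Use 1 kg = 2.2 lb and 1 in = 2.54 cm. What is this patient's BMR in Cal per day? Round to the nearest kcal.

Convert to metric: weight = 290 ÷ 2.2 = 131.8182 kg; height = (5×12 + 9) × 2.54 = 69 × 2.54 = 175.26 cm.
Mifflin-St Jeor (male): BMR = 10(131.8182) + 6.25(175.26) − 5(24) + 5 = 1318.1818 + 1095.375 − 120 + 5 = 2298.5568 kcal/day.

2299 Cal per day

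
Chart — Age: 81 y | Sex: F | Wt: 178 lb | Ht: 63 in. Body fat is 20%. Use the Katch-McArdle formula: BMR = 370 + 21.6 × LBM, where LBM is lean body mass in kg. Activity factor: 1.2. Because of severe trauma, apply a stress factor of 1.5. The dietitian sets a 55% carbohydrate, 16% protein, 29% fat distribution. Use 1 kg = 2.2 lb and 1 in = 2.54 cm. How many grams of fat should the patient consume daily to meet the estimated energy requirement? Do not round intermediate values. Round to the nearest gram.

Convert to metric: weight = 178 ÷ 2.2 = 80.9091 kg; height = 63 × 2.54 = 160.02 cm.
LBM = 80.9091 × (1 − 0.2) = 64.7273 kg. Katch-McArdle: BMR = 370 + 21.6 × 64.7273 = 1768.1091 kcal/day.
TEE = 1768.1091 × 1.2 = 2121.7309 kcal/day.
With stress factor 1.5: 2121.7309 × 1.5 = 3182.5964 kcal/day.
Fat energy = 29% × 3182.5964 = 922.9529 kcal.
Fat = 922.9529 ÷ 9 kcal/g = 102.5503 g.

103 g/day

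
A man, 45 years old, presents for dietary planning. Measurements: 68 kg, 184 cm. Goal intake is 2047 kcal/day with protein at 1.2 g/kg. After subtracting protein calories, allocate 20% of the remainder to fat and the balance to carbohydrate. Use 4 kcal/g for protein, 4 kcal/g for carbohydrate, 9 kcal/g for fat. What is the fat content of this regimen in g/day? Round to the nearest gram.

Protein = 1.2 × 68 = 81.6 g → 81.6 × 4 = 326.4 kcal.
Non-protein calories = 2047 − 326.4 = 1720.6 kcal.
Fat: 20% × 1720.6 = 344.12 kcal; carbohydrate: 1376.48 kcal.
Fat: 344.12 kcal ÷ 9 kcal/g = 38.2356 g.

38 g/day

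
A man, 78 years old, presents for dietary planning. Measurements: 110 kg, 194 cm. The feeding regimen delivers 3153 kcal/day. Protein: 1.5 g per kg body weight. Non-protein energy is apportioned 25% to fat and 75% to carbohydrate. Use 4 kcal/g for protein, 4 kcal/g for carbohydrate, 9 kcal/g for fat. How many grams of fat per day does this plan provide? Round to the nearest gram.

Protein = 1.5 × 110 = 165 g → 165 × 4 = 660 kcal.
Non-protein calories = 3153 − 660 = 2493 kcal.
Fat: 25% × 2493 = 623.25 kcal; carbohydrate: 1869.75 kcal.
Fat: 623.25 kcal ÷ 9 kcal/g = 69.25 g.

69 g/day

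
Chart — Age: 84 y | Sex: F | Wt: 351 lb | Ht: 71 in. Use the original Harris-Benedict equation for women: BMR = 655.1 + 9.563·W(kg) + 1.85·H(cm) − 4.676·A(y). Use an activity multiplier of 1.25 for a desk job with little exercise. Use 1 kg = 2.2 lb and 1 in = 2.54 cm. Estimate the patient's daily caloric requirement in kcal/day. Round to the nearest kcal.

2652 kcal/day

Convert to metric: weight = 351 ÷ 2.2 = 159.5455 kg; height = 71 × 2.54 = 180.34 cm.
Harris-Benedict: BMR = 655.1 + 9.563(159.5455) + 1.85(180.34) − 4.676(84) = 2121.6782 kcal/day.
TEE = BMR × activity factor = 2121.6782 × 1.25 = 2652.0977 kcal/day.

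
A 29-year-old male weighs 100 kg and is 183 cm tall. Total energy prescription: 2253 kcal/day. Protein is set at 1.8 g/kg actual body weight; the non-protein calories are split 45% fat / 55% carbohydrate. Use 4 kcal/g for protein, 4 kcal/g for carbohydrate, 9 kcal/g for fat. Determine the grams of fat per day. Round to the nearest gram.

Protein = 1.8 × 100 = 180 g → 180 × 4 = 720 kcal.
Non-protein calories = 2253 − 720 = 1533 kcal.
Fat: 45% × 1533 = 689.85 kcal; carbohydrate: 843.15 kcal.
Fat: 689.85 kcal ÷ 9 kcal/g = 76.65 g.

77 g/day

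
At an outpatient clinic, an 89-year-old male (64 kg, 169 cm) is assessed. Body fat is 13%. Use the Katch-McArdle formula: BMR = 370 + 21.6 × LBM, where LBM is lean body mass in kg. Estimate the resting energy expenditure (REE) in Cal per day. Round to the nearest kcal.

LBM = 64 × (1 − 0.13) = 55.68 kg. Katch-McArdle: BMR = 370 + 21.6 × 55.68 = 1572.688 kcal/day.

1573 Cal per day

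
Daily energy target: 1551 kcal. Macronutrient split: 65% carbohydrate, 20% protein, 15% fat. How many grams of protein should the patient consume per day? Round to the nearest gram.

78 g/day

Protein energy = 20% × 1551 = 310.2 kcal.
At 4 kcal/g: 310.2 ÷ 4 = 77.55 g.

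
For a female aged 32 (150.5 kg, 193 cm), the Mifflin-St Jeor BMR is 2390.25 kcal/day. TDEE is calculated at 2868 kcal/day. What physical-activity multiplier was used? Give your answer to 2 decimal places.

Activity factor = TEE ÷ BMR = 2868 ÷ 2390.25 = 1.2.

1.20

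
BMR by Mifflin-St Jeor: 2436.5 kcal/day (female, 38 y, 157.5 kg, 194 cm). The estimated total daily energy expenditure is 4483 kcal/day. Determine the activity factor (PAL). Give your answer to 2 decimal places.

1.84

Activity factor = TEE ÷ BMR = 4483 ÷ 2436.5 = 1.84.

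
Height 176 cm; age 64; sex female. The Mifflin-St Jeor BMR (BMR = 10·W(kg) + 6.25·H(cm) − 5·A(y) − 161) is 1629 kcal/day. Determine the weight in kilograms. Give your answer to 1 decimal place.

1629 = 10·W + 6.25(176) − 5(64) − 161
10·W = 1629 − 619 = 1010, so W = 101 kg.

101.0 kg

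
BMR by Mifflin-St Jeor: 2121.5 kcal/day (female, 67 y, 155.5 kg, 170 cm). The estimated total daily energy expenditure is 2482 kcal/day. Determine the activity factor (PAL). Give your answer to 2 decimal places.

Activity factor = TEE ÷ BMR = 2482 ÷ 2121.5 = 1.17.

1.17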